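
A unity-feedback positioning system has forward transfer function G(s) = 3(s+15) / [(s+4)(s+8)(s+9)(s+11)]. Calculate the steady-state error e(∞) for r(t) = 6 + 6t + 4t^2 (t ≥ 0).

infinity

System type = 0 (no poles at s=0). Taking each input component in turn:
  • 6: e_ss = 6/(1+K_p) with K_p=5/352 → 704/119.
  • 6t: a type-0 system cannot track it, e_ss → ∞.
  • 4t^2: a type-0 system cannot track it, e_ss → ∞.
The unbounded component dominates.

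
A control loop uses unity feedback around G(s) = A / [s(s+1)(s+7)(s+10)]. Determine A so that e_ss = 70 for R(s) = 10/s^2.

10

G(s) has one factor of s in the denominator, so the system is type 1.
K_v = lim_{s→0} s·G(s) = A / (1·7·10) = (1/70)·A.
e_ss = 10/K_v = 70 ⇒ K_v = 1/7 ⇒ A = (1/7)/(1/70) = 10.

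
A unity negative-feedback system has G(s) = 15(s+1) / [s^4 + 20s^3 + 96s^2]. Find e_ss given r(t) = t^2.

12.8

Factoring s^2 from the denominator leaves a polynomial with constant term 96, so the system is type 2.
K_a = lim_{s→0} s^2·G(s) = 15·1 / 96 = 5/32.
r(t) = t^2 gives R(s) = 2/s^3.
e_ss = 2/K_a = 2/(5/32) = 12.8.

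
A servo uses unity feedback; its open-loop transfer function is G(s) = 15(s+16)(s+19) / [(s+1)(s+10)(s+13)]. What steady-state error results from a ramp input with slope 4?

infinity

System type = 0 (no poles at s=0).
K_v = lim_{s→0} s·G(s) = 0; the steady-state error to this ramp input grows without bound.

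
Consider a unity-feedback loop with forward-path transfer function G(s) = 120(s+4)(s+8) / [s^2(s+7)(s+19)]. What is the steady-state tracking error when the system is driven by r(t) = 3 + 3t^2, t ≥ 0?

System type = 2 (two poles at s=0). By superposition:
  • 3: tracked with zero error.
  • 3t^2: e_ss = 6/K_a with K_a=3840/133 → 133/640.
Total e_ss = 133/640.

133/640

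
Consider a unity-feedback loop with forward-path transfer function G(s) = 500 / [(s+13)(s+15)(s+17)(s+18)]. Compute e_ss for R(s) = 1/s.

System type = 0 (no poles at s=0).
K_p = lim_{s→0} G(s) = 500 / (13·15·17·18) = 50/5967.
e_ss = 1/(1 + K_p) = 1/(6017/5967) = 5967/6017.

5967/6017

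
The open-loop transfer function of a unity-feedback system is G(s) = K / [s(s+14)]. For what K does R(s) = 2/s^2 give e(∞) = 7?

The open loop has one pole at the origin → type 1 system.
K_v = lim_{s→0} s·G(s) = K / (14) = (1/14)·K.
e_ss = 2/K_v = 7 ⇒ K_v = 2/7 ⇒ K = (2/7)/(1/14) = 4.

4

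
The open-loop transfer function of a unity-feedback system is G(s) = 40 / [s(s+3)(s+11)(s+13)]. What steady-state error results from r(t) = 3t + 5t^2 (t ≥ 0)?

The open loop has one pole at the origin → type 1 system. Treating each term separately:
  • 3t: e_ss = 3/K_v with K_v=40/429 → 32.175.
  • 5t^2: a type-1 system cannot track it, e_ss → ∞.
The unbounded component dominates.

infinity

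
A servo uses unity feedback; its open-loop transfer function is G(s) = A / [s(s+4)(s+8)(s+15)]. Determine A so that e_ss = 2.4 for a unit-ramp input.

200

G(s) has one factor of s in the denominator, so the system is type 1.
K_v = lim_{s→0} s·G(s) = A / (4·8·15) = (1/480)·A.
e_ss = 1/K_v = 2.4 ⇒ K_v = 5/12 ⇒ A = (5/12)/(1/480) = 200.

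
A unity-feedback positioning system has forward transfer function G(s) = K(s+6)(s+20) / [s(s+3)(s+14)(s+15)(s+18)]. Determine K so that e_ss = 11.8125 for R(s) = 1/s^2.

The open loop has one pole at the origin → type 1 system.
K_v = lim_{s→0} s·G(s) = K·6·20 / (3·14·15·18) = (2/189)·K.
e_ss = 1/K_v = 11.8125 ⇒ K_v = 16/189 ⇒ K = (16/189)/(2/189) = 8.

8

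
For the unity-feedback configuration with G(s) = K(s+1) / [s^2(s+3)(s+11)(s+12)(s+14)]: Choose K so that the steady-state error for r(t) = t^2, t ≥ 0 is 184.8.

60

Two free integrators in G(s): this is a type 2 system.
K_a = lim_{s→0} s^2·G(s) = K·1 / (3·11·12·14) = (1/5544)·K.
e_ss = 2/K_a = 184.8 ⇒ K_a = 5/462 ⇒ K = (5/462)/(1/5544) = 60.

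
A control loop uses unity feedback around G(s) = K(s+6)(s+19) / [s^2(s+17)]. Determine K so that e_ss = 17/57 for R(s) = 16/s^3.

8

G(s) has two factors of s in the denominator, so the system is type 2.
K_a = lim_{s→0} s^2·G(s) = K·6·19 / (17) = (114/17)·K.
e_ss = 16/K_a = 17/57 ⇒ K_a = 912/17 ⇒ K = (912/17)/(114/17) = 8.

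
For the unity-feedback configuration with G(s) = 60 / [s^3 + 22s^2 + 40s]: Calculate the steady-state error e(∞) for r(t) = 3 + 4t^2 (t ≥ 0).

infinity

Factoring s from the denominator leaves a polynomial with constant term 40, so the system is type 1. Treating each term separately:
  • 3: tracked with zero error.
  • 4t^2: a type-1 system cannot track it, e_ss → ∞.
The unbounded component dominates.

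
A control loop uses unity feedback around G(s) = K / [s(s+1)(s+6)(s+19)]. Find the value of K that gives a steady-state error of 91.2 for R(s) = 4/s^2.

5

G(s) has one factor of s in the denominator, so the system is type 1.
K_v = lim_{s→0} s·G(s) = K / (1·6·19) = (1/114)·K.
e_ss = 4/K_v = 91.2 ⇒ K_v = 5/114 ⇒ K = (5/114)/(1/114) = 5.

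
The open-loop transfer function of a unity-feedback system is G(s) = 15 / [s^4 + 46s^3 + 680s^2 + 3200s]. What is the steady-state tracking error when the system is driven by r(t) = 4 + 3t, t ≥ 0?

640

Factoring s from the denominator leaves a polynomial with constant term 3200, so the system is type 1. Taking each input component in turn:
  • 4: tracked with zero error.
  • 3t: e_ss = 3/K_v with K_v=3/640 → 640.
Total e_ss = 640.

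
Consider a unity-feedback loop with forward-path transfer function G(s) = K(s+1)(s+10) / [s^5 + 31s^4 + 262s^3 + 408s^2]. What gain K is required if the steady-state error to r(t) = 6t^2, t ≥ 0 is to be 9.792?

50

The denominator has no term below 408s^2 — 2 poles at s=0, type 2.
K_a = lim_{s→0} s^2·G(s) = K·1·10 / 408 = (5/204)·K.
e_ss = 12/K_a = 9.792 ⇒ K_a = 125/102 ⇒ K = (125/102)/(5/204) = 50.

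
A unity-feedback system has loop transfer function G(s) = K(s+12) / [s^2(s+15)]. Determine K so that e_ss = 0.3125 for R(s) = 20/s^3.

80

System type = 2 (two poles at s=0).
K_a = lim_{s→0} s^2·G(s) = K·12 / (15) = 0.8·K.
e_ss = 20/K_a = 0.3125 ⇒ K_a = 64 ⇒ K = 64/0.8 = 80.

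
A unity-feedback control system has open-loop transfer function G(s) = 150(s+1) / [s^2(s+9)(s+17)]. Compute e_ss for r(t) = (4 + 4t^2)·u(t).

G(s) has two factors of s in the denominator, so the system is type 2. Taking each input component in turn:
  • 4: tracked with zero error.
  • 4t^2: e_ss = 8/K_a with K_a=50/51 → 8.16.
Total e_ss = 8.16.

8.16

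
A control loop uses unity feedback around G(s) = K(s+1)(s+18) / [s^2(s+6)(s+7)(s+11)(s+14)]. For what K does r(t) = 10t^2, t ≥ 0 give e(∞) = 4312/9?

15

The open loop has two poles at the origin → type 2 system.
K_a = lim_{s→0} s^2·G(s) = K·1·18 / (6·7·11·14) = (3/1078)·K.
e_ss = 20/K_a = 4312/9 ⇒ K_a = 45/1078 ⇒ K = (45/1078)/(3/1078) = 15.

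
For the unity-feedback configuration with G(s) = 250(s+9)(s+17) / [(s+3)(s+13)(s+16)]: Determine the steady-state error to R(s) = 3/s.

No free integrators in G(s): this is a type 0 system.
K_p = lim_{s→0} G(s) = 250·9·17 / (3·13·16) = 6375/104.
e_ss = 3/(1 + K_p) = 3/(6479/104) = 312/6479.

312/6479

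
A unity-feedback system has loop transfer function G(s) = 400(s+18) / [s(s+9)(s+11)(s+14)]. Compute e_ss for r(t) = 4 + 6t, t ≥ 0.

G(s) has one factor of s in the denominator, so the system is type 1. Taking each input component in turn:
  • 4: tracked with zero error.
  • 6t: e_ss = 6/K_v with K_v=400/77 → 1.155.
Total e_ss = 1.155.

1.155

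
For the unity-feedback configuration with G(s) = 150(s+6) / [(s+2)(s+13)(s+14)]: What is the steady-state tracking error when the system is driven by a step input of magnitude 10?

455/158

No free integrators in G(s): this is a type 0 system.
K_p = lim_{s→0} G(s) = 150·6 / (2·13·14) = 225/91.
e_ss = 10/(1 + K_p) = 10/(316/91) = 455/158.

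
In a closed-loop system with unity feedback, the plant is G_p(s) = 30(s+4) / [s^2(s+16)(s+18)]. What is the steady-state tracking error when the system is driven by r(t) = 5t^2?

System type = 2 (two poles at s=0).
K_a = lim_{s→0} s^2·G_p(s) = 30·4 / (16·18) = 5/12.
r(t) = 5t^2 gives R(s) = 10/s^3.
e_ss = 10/K_a = 10/(5/12) = 24.

24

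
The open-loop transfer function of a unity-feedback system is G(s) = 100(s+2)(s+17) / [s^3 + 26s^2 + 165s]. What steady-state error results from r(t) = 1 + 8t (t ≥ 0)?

Lowest-order denominator term is 165s, so the open loop has 1 pole at the origin → type 1 system. By superposition:
  • 1: tracked with zero error.
  • 8t: e_ss = 8/K_v with K_v=680/33 → 33/85.
Total e_ss = 33/85.

33/85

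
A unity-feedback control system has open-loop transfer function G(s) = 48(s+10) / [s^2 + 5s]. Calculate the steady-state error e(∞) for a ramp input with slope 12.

0.125

The denominator has no term below 5s — 1 pole at s=0, type 1.
K_v = lim_{s→0} s·G(s) = 48·10 / 5 = 96.
e_ss = 12/K_v = 12/96 = 0.125.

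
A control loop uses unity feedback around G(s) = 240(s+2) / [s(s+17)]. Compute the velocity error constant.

G(s) has one factor of s in the denominator, so the system is type 1.
K_v = lim_{s→0} s·G(s) = 240·2 / (17) = 480/17.

480/17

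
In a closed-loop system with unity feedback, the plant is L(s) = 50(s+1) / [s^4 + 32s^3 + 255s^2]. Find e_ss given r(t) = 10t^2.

102

The denominator has no term below 255s^2 — 2 poles at s=0, type 2.
K_a = lim_{s→0} s^2·L(s) = 50·1 / 255 = 10/51.
r(t) = 10t^2 gives R(s) = 20/s^3.
e_ss = 20/K_a = 20/(10/51) = 102.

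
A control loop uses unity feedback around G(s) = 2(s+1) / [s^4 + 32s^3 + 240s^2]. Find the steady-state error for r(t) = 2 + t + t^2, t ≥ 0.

240

The denominator has no term below 240s^2 — 2 poles at s=0, type 2. By superposition:
  • 2: tracked with zero error.
  • t: tracked with zero error.
  • t^2: e_ss = 2/K_a with K_a=1/120 → 240.
Total e_ss = 240.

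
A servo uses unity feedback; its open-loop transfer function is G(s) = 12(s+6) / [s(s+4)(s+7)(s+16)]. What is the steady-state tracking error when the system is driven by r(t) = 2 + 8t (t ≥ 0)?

The open loop has one pole at the origin → type 1 system. By superposition:
  • 2: tracked with zero error.
  • 8t: e_ss = 8/K_v with K_v=9/56 → 448/9.
Total e_ss = 448/9.

448/9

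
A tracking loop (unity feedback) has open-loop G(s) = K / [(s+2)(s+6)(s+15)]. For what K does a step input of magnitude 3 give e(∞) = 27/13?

80

No free integrators in G(s): this is a type 0 system.
K_p = lim_{s→0} G(s) = K / (2·6·15) = (1/180)·K.
e_ss = 3/(1 + K_p) = 27/13 ⇒ 1 + (1/180)·K = 13/9 ⇒ K = 80.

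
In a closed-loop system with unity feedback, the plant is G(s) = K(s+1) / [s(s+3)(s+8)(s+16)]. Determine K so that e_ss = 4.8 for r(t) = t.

One free integrator in G(s): this is a type 1 system.
K_v = lim_{s→0} s·G(s) = K·1 / (3·8·16) = (1/384)·K.
e_ss = 1/K_v = 4.8 ⇒ K_v = 5/24 ⇒ K = (5/24)/(1/384) = 80.

80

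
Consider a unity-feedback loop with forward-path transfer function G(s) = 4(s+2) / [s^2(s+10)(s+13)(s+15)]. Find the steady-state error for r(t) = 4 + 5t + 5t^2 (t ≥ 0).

G(s) has two factors of s in the denominator, so the system is type 2. By superposition:
  • 4: tracked with zero error.
  • 5t: tracked with zero error.
  • 5t^2: e_ss = 10/K_a with K_a=4/975 → 2437.5.
Total e_ss = 2437.5.

2437.5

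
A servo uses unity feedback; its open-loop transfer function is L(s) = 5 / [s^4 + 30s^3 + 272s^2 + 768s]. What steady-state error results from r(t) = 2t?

307.2

The denominator has no term below 768s — 1 pole at s=0, type 1.
K_v = lim_{s→0} s·L(s) = 5 / 768 = 5/768.
e_ss = 2/K_v = 2/(5/768) = 307.2.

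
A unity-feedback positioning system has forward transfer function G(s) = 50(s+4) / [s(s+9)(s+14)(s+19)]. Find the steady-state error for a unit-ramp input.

System type = 1 (one pole at s=0).
K_v = lim_{s→0} s·G(s) = 50·4 / (9·14·19) = 100/1197.
e_ss = 1/K_v = 1/(100/1197) = 11.97.

11.97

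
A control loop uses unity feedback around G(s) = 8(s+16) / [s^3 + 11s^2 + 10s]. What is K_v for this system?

The denominator has no term below 10s — 1 pole at s=0, type 1.
K_v = lim_{s→0} s·G(s) = 8·16 / 10 = 12.8.

12.8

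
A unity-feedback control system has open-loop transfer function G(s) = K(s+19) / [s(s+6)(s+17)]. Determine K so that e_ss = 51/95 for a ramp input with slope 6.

G(s) has one factor of s in the denominator, so the system is type 1.
K_v = lim_{s→0} s·G(s) = K·19 / (6·17) = (19/102)·K.
e_ss = 6/K_v = 51/95 ⇒ K_v = 190/17 ⇒ K = (190/17)/(19/102) = 60.

60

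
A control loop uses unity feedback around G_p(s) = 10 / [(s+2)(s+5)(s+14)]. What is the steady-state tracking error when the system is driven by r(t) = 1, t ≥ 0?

14/15

The open loop has no poles at the origin → type 0 system.
K_p = lim_{s→0} G_p(s) = 10 / (2·5·14) = 1/14.
e_ss = 1/(1 + K_p) = 1/(15/14) = 14/15.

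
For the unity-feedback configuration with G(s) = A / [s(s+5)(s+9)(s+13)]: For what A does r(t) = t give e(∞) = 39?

The open loop has one pole at the origin → type 1 system.
K_v = lim_{s→0} s·G(s) = A / (5·9·13) = (1/585)·A.
e_ss = 1/K_v = 39 ⇒ K_v = 1/39 ⇒ A = (1/39)/(1/585) = 15.

15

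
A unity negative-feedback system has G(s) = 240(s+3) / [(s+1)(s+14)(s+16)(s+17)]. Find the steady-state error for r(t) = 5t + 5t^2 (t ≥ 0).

infinity

System type = 0 (no poles at s=0). By superposition:
  • 5t: a type-0 system cannot track it, e_ss → ∞.
  • 5t^2: a type-0 system cannot track it, e_ss → ∞.
The unbounded component dominates.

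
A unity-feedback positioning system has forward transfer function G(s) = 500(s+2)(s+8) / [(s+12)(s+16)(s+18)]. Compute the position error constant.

125/54

The open loop has no poles at the origin → type 0 system.
K_p = lim_{s→0} G(s) = 500·2·8 / (12·16·18) = 125/54.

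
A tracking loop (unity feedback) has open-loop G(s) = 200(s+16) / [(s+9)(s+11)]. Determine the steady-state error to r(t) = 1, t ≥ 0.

G(s) has no factors of s in the denominator, so the system is type 0.
K_p = lim_{s→0} G(s) = 200·16 / (9·11) = 3200/99.
e_ss = 1/(1 + K_p) = 1/(3299/99) = 99/3299.

99/3299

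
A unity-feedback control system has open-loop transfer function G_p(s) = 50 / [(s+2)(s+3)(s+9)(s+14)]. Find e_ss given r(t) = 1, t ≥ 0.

378/403

No free integrators in G_p(s): this is a type 0 system.
K_p = lim_{s→0} G_p(s) = 50 / (2·3·9·14) = 25/378.
e_ss = 1/(1 + K_p) = 1/(403/378) = 378/403.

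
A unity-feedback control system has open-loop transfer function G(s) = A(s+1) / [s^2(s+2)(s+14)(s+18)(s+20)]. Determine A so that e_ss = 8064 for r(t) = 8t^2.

The open loop has two poles at the origin → type 2 system.
K_a = lim_{s→0} s^2·G(s) = A·1 / (2·14·18·20) = (1/10080)·A.
e_ss = 16/K_a = 8064 ⇒ K_a = 1/504 ⇒ A = (1/504)/(1/10080) = 20.

20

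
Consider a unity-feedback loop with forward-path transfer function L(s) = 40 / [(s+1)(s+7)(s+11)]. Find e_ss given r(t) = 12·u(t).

308/39

No free integrators in L(s): this is a type 0 system.
K_p = lim_{s→0} L(s) = 40 / (1·7·11) = 40/77.
e_ss = 12/(1 + K_p) = 12/(117/77) = 308/39.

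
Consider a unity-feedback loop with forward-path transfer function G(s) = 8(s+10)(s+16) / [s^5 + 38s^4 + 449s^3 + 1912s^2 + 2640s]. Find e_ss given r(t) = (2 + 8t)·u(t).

16.5

The denominator has no term below 2640s — 1 pole at s=0, type 1. Treating each term separately:
  • 2: tracked with zero error.
  • 8t: e_ss = 8/K_v with K_v=16/33 → 16.5.
Total e_ss = 16.5.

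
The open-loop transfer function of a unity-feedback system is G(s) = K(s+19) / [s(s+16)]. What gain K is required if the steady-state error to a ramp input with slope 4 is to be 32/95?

System type = 1 (one pole at s=0).
K_v = lim_{s→0} s·G(s) = K·19 / (16) = 1.1875·K.
e_ss = 4/K_v = 32/95 ⇒ K_v = 11.875 ⇒ K = 11.875/1.1875 = 10.

10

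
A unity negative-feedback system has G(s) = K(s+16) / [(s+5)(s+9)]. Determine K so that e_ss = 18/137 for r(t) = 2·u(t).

40

System type = 0 (no poles at s=0).
K_p = lim_{s→0} G(s) = K·16 / (5·9) = (16/45)·K.
e_ss = 2/(1 + K_p) = 18/137 ⇒ 1 + (16/45)·K = 137/9 ⇒ K = 40.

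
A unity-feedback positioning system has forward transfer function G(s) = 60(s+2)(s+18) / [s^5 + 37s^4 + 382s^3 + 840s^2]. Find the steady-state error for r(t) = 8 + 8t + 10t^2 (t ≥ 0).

The denominator has no term below 840s^2 — 2 poles at s=0, type 2. Taking each input component in turn:
  • 8: tracked with zero error.
  • 8t: tracked with zero error.
  • 10t^2: e_ss = 20/K_a with K_a=18/7 → 70/9.
Total e_ss = 70/9.

70/9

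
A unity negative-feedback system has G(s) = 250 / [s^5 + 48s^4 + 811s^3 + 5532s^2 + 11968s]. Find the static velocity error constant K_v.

Factoring s from the denominator leaves a polynomial with constant term 11968, so the system is type 1.
K_v = lim_{s→0} s·G(s) = 250 / 11968 = 125/5984.

125/5984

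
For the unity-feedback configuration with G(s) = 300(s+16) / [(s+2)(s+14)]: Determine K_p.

No free integrators in G(s): this is a type 0 system.
K_p = lim_{s→0} G(s) = 300·16 / (2·14) = 1200/7.

1200/7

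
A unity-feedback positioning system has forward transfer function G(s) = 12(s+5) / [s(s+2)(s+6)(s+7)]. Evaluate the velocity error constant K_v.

5/7

The open loop has one pole at the origin → type 1 system.
K_v = lim_{s→0} s·G(s) = 12·5 / (2·6·7) = 5/7.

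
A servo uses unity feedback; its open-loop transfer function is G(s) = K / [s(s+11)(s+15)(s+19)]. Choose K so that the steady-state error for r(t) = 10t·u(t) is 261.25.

G(s) has one factor of s in the denominator, so the system is type 1.
K_v = lim_{s→0} s·G(s) = K / (11·15·19) = (1/3135)·K.
e_ss = 10/K_v = 261.25 ⇒ K_v = 8/209 ⇒ K = (8/209)/(1/3135) = 120.

120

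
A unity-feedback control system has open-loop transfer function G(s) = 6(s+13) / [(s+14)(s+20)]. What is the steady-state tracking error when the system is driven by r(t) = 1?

140/179

G(s) has no factors of s in the denominator, so the system is type 0.
K_p = lim_{s→0} G(s) = 6·13 / (14·20) = 39/140.
e_ss = 1/(1 + K_p) = 1/(179/140) = 140/179.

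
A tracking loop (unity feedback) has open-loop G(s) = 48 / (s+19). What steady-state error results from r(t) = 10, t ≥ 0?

No free integrators in G(s): this is a type 0 system.
K_p = lim_{s→0} G(s) = 48 / (19) = 48/19.
e_ss = 10/(1 + K_p) = 10/(67/19) = 190/67.

190/67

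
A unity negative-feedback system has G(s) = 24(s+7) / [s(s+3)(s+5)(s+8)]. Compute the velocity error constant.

One free integrator in G(s): this is a type 1 system.
K_v = lim_{s→0} s·G(s) = 24·7 / (3·5·8) = 1.4.

1.4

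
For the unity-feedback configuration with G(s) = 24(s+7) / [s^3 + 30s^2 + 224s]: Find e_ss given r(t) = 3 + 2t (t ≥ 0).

Factoring s from the denominator leaves a polynomial with constant term 224, so the system is type 1. Treating each term separately:
  • 3: tracked with zero error.
  • 2t: e_ss = 2/K_v with K_v=0.75 → 8/3.
Total e_ss = 8/3.

8/3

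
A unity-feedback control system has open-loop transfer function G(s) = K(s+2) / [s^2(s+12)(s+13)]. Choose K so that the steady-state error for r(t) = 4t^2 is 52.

12

The open loop has two poles at the origin → type 2 system.
K_a = lim_{s→0} s^2·G(s) = K·2 / (12·13) = (1/78)·K.
e_ss = 8/K_a = 52 ⇒ K_a = 2/13 ⇒ K = (2/13)/(1/78) = 12.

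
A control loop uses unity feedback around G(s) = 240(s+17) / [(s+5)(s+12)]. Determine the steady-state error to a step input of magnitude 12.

4/23

No free integrators in G(s): this is a type 0 system.
K_p = lim_{s→0} G(s) = 240·17 / (5·12) = 68.
e_ss = 12/(1 + K_p) = 12/69 = 4/23.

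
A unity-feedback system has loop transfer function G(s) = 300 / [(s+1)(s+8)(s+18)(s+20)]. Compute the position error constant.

5/48

System type = 0 (no poles at s=0).
K_p = lim_{s→0} G(s) = 300 / (1·8·18·20) = 5/48.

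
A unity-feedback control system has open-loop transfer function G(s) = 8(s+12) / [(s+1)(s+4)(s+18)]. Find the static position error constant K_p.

4/3

G(s) has no factors of s in the denominator, so the system is type 0.
K_p = lim_{s→0} G(s) = 8·12 / (1·4·18) = 4/3.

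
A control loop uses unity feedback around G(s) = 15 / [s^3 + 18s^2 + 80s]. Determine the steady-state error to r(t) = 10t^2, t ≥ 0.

The denominator has no term below 80s — 1 pole at s=0, type 1.
K_a = lim_{s→0} s^2·G(s) = 0; the steady-state error to this parabolic input grows without bound.

infinity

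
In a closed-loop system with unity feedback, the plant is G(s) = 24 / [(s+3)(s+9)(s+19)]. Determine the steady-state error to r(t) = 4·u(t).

G(s) has no factors of s in the denominator, so the system is type 0.
K_p = lim_{s→0} G(s) = 24 / (3·9·19) = 8/171.
e_ss = 4/(1 + K_p) = 4/(179/171) = 684/179.

684/179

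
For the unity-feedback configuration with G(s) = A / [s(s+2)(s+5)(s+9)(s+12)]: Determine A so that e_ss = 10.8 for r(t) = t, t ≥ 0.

System type = 1 (one pole at s=0).
K_v = lim_{s→0} s·G(s) = A / (2·5·9·12) = (1/1080)·A.
e_ss = 1/K_v = 10.8 ⇒ K_v = 5/54 ⇒ A = (5/54)/(1/1080) = 100.

100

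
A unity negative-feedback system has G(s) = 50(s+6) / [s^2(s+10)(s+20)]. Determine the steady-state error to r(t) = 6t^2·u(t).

System type = 2 (two poles at s=0).
K_a = lim_{s→0} s^2·G(s) = 50·6 / (10·20) = 1.5.
r(t) = 6t^2 gives R(s) = 12/s^3.
e_ss = 12/K_a = 12/1.5 = 8.

8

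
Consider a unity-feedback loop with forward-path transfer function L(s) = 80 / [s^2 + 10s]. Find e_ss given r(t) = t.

The denominator has no term below 10s — 1 pole at s=0, type 1.
K_v = lim_{s→0} s·L(s) = 80 / 10 = 8.
e_ss = 1/K_v = 1/8 = 0.125.

0.125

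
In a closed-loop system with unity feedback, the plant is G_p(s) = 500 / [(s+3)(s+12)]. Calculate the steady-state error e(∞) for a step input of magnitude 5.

45/134

No free integrators in G_p(s): this is a type 0 system.
K_p = lim_{s→0} G_p(s) = 500 / (3·12) = 125/9.
e_ss = 5/(1 + K_p) = 5/(134/9) = 45/134.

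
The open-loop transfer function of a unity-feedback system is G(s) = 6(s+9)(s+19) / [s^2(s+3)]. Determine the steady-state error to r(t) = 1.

0

The open loop has two poles at the origin → type 2 system.
A type-2 system has K_p = ∞, so it tracks a step input with zero steady-state error.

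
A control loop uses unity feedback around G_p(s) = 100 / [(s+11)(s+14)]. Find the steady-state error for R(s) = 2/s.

154/127

No free integrators in G_p(s): this is a type 0 system.
K_p = lim_{s→0} G_p(s) = 100 / (11·14) = 50/77.
e_ss = 2/(1 + K_p) = 2/(127/77) = 154/127.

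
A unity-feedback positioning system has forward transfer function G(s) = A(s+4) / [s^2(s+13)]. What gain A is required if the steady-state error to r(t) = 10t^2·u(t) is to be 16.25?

G(s) has two factors of s in the denominator, so the system is type 2.
K_a = lim_{s→0} s^2·G(s) = A·4 / (13) = (4/13)·A.
e_ss = 20/K_a = 16.25 ⇒ K_a = 16/13 ⇒ A = (16/13)/(4/13) = 4.

4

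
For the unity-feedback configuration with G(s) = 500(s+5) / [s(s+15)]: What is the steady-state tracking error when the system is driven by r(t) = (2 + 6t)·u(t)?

0.036

G(s) has one factor of s in the denominator, so the system is type 1. By superposition:
  • 2: tracked with zero error.
  • 6t: e_ss = 6/K_v with K_v=500/3 → 0.036.
Total e_ss = 0.036.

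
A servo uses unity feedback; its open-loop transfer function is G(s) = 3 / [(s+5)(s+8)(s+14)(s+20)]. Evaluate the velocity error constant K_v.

System type = 0 (no poles at s=0).
K_v = lim_{s→0} s·G(s) = 0 (the extra factor of s kills the finite limit).

0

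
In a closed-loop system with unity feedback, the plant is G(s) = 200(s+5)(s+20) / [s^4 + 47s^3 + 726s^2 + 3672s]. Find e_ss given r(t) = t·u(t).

0.1836

Factoring s from the denominator leaves a polynomial with constant term 3672, so the system is type 1.
K_v = lim_{s→0} s·G(s) = 200·5·20 / 3672 = 2500/459.
e_ss = 1/K_v = 1/(2500/459) = 0.1836.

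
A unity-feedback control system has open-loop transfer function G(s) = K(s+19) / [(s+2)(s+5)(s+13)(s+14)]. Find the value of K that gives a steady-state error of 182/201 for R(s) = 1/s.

G(s) has no factors of s in the denominator, so the system is type 0.
K_p = lim_{s→0} G(s) = K·19 / (2·5·13·14) = (19/1820)·K.
e_ss = 1/(1 + K_p) = 182/201 ⇒ 1 + (19/1820)·K = 201/182 ⇒ K = 10.

10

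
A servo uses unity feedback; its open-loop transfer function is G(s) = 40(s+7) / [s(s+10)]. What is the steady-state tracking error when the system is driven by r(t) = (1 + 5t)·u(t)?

The open loop has one pole at the origin → type 1 system. Treating each term separately:
  • 1: tracked with zero error.
  • 5t: e_ss = 5/K_v with K_v=28 → 5/28.
Total e_ss = 5/28.

5/28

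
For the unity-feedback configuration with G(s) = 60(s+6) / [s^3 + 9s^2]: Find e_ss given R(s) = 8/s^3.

Lowest-order denominator term is 9s^2, so the open loop has 2 poles at the origin → type 2 system.
K_a = lim_{s→0} s^2·G(s) = 60·6 / 9 = 40.
r(t) = 4t^2 gives R(s) = 8/s^3.
e_ss = 8/K_a = 8/40 = 0.2.

0.2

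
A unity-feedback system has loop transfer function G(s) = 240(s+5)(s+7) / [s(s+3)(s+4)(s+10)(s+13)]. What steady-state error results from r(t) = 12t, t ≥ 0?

System type = 1 (one pole at s=0).
K_v = lim_{s→0} s·G(s) = 240·5·7 / (3·4·10·13) = 70/13.
e_ss = 12/K_v = 12/(70/13) = 78/35.

78/35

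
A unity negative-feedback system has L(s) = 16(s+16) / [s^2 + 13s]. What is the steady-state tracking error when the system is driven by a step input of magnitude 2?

Lowest-order denominator term is 13s, so the open loop has 1 pole at the origin → type 1 system.
A type-1 system has K_p = ∞, so it tracks a step input with zero steady-state error.

0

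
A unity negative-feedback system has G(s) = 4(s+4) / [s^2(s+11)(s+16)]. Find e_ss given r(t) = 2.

System type = 2 (two poles at s=0).
K_p = ∞ for a type-2 system; e_ss to a step is zero.

0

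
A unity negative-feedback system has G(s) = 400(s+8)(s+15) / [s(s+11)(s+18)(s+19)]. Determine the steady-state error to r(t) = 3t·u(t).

System type = 1 (one pole at s=0).
K_v = lim_{s→0} s·G(s) = 400·8·15 / (11·18·19) = 8000/627.
e_ss = 3/K_v = 3/(8000/627) = 1881/8000.

1881/8000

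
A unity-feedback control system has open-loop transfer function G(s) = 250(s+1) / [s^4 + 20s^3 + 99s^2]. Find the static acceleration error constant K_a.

The denominator has no term below 99s^2 — 2 poles at s=0, type 2.
K_a = lim_{s→0} s^2·G(s) = 250·1 / 99 = 250/99.

250/99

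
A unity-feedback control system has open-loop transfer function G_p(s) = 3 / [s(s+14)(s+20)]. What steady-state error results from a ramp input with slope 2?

560/3

The open loop has one pole at the origin → type 1 system.
K_v = lim_{s→0} s·G_p(s) = 3 / (14·20) = 3/280.
e_ss = 2/K_v = 2/(3/280) = 560/3.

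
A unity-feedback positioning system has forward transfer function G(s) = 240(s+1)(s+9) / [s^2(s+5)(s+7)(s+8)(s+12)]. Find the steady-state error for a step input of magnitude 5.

0

Two free integrators in G(s): this is a type 2 system.
K_p = ∞ for a type-2 system; e_ss to a step is zero.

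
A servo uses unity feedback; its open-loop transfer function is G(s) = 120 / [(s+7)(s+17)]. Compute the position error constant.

The open loop has no poles at the origin → type 0 system.
K_p = lim_{s→0} G(s) = 120 / (7·17) = 120/119.

120/119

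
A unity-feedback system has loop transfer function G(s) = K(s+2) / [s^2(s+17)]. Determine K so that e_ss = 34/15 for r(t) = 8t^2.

G(s) has two factors of s in the denominator, so the system is type 2.
K_a = lim_{s→0} s^2·G(s) = K·2 / (17) = (2/17)·K.
e_ss = 16/K_a = 34/15 ⇒ K_a = 120/17 ⇒ K = (120/17)/(2/17) = 60.

60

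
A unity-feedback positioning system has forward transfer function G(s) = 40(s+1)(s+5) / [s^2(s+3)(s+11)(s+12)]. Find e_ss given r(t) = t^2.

The open loop has two poles at the origin → type 2 system.
K_a = lim_{s→0} s^2·G(s) = 40·1·5 / (3·11·12) = 50/99.
r(t) = t^2 gives R(s) = 2/s^3.
e_ss = 2/K_a = 2/(50/99) = 3.96.

3.96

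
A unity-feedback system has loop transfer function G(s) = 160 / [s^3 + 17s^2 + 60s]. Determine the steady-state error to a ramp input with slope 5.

1.875

Lowest-order denominator term is 60s, so the open loop has 1 pole at the origin → type 1 system.
K_v = lim_{s→0} s·G(s) = 160 / 60 = 8/3.
e_ss = 5/K_v = 5/(8/3) = 1.875.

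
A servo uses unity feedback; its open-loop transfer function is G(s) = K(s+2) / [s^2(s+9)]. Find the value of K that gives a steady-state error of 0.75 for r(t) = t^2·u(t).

12

System type = 2 (two poles at s=0).
K_a = lim_{s→0} s^2·G(s) = K·2 / (9) = (2/9)·K.
e_ss = 2/K_a = 0.75 ⇒ K_a = 8/3 ⇒ K = (8/3)/(2/9) = 12.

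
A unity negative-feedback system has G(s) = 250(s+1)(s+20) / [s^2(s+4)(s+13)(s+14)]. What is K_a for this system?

625/91

System type = 2 (two poles at s=0).
K_a = lim_{s→0} s^2·G(s) = 250·1·20 / (4·13·14) = 625/91.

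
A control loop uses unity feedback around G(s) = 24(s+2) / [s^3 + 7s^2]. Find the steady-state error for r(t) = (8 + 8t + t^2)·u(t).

The denominator has no term below 7s^2 — 2 poles at s=0, type 2. Taking each input component in turn:
  • 8: tracked with zero error.
  • 8t: tracked with zero error.
  • t^2: e_ss = 2/K_a with K_a=48/7 → 7/24.
Total e_ss = 7/24.

7/24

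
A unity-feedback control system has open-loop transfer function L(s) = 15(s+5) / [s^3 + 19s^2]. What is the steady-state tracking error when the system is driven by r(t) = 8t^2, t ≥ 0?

Factoring s^2 from the denominator leaves a polynomial with constant term 19, so the system is type 2.
K_a = lim_{s→0} s^2·L(s) = 15·5 / 19 = 75/19.
r(t) = 8t^2 gives R(s) = 16/s^3.
e_ss = 16/K_a = 16/(75/19) = 304/75.

304/75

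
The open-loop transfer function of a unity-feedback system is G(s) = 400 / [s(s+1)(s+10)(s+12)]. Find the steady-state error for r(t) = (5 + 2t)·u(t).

0.6

One free integrator in G(s): this is a type 1 system. Taking each input component in turn:
  • 5: tracked with zero error.
  • 2t: e_ss = 2/K_v with K_v=10/3 → 0.6.
Total e_ss = 0.6.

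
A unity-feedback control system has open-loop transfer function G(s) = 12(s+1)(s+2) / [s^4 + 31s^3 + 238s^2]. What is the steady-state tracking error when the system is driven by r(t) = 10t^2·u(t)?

595/3

Factoring s^2 from the denominator leaves a polynomial with constant term 238, so the system is type 2.
K_a = lim_{s→0} s^2·G(s) = 12·1·2 / 238 = 12/119.
r(t) = 10t^2 gives R(s) = 20/s^3.
e_ss = 20/K_a = 20/(12/119) = 595/3.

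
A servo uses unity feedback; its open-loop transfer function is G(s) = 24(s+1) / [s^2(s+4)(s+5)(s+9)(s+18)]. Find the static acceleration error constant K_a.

G(s) has two factors of s in the denominator, so the system is type 2.
K_a = lim_{s→0} s^2·G(s) = 24·1 / (4·5·9·18) = 1/135.

1/135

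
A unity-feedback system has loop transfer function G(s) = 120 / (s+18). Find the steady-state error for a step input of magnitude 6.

18/23

System type = 0 (no poles at s=0).
K_p = lim_{s→0} G(s) = 120 / (18) = 20/3.
e_ss = 6/(1 + K_p) = 6/(23/3) = 18/23.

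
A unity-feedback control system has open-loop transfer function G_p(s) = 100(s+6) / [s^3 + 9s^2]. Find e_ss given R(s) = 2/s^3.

The denominator has no term below 9s^2 — 2 poles at s=0, type 2.
K_a = lim_{s→0} s^2·G_p(s) = 100·6 / 9 = 200/3.
r(t) = t^2 gives R(s) = 2/s^3.
e_ss = 2/K_a = 2/(200/3) = 0.03.

0.03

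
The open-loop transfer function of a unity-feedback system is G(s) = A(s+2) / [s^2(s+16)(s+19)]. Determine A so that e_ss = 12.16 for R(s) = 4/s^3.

Two free integrators in G(s): this is a type 2 system.
K_a = lim_{s→0} s^2·G(s) = A·2 / (16·19) = (1/152)·A.
e_ss = 4/K_a = 12.16 ⇒ K_a = 25/76 ⇒ A = (25/76)/(1/152) = 50.

50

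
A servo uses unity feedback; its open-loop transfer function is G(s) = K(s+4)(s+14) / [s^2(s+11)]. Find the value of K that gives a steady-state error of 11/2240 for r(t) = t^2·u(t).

80

Two free integrators in G(s): this is a type 2 system.
K_a = lim_{s→0} s^2·G(s) = K·4·14 / (11) = (56/11)·K.
e_ss = 2/K_a = 11/2240 ⇒ K_a = 4480/11 ⇒ K = (4480/11)/(56/11) = 80.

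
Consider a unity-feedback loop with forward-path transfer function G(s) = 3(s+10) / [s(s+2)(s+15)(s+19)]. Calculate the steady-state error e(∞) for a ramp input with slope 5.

One free integrator in G(s): this is a type 1 system.
K_v = lim_{s→0} s·G(s) = 3·10 / (2·15·19) = 1/19.
e_ss = 5/K_v = 5/(1/19) = 95.

95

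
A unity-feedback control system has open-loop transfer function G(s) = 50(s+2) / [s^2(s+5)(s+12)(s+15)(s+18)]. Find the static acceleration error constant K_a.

1/162

G(s) has two factors of s in the denominator, so the system is type 2.
K_a = lim_{s→0} s^2·G(s) = 50·2 / (5·12·15·18) = 1/162.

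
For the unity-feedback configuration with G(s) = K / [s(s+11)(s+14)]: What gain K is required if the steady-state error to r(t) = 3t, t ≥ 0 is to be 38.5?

12

One free integrator in G(s): this is a type 1 system.
K_v = lim_{s→0} s·G(s) = K / (11·14) = (1/154)·K.
e_ss = 3/K_v = 38.5 ⇒ K_v = 6/77 ⇒ K = (6/77)/(1/154) = 12.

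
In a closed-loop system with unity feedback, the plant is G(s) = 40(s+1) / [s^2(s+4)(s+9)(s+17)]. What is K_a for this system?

10/153

G(s) has two factors of s in the denominator, so the system is type 2.
K_a = lim_{s→0} s^2·G(s) = 40·1 / (4·9·17) = 10/153.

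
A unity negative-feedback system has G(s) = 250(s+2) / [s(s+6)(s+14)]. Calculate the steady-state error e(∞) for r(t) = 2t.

One free integrator in G(s): this is a type 1 system.
K_v = lim_{s→0} s·G(s) = 250·2 / (6·14) = 125/21.
e_ss = 2/K_v = 2/(125/21) = 0.336.

0.336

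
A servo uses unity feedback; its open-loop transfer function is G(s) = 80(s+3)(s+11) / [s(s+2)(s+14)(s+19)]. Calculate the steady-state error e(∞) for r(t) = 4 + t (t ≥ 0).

The open loop has one pole at the origin → type 1 system. Taking each input component in turn:
  • 4: tracked with zero error.
  • t: e_ss = 1/K_v with K_v=660/133 → 133/660.
Total e_ss = 133/660.

133/660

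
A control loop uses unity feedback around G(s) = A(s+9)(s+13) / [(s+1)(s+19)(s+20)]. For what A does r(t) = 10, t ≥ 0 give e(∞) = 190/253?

40

The open loop has no poles at the origin → type 0 system.
K_p = lim_{s→0} G(s) = A·9·13 / (1·19·20) = (117/380)·A.
e_ss = 10/(1 + K_p) = 190/253 ⇒ 1 + (117/380)·A = 253/19 ⇒ A = 40.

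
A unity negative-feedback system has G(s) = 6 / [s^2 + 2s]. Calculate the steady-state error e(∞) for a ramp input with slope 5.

Lowest-order denominator term is 2s, so the open loop has 1 pole at the origin → type 1 system.
K_v = lim_{s→0} s·G(s) = 6 / 2 = 3.
e_ss = 5/K_v = 5/3.

5/3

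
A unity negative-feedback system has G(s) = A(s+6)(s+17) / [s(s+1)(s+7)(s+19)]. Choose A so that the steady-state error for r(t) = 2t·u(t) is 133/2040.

One free integrator in G(s): this is a type 1 system.
K_v = lim_{s→0} s·G(s) = A·6·17 / (1·7·19) = (102/133)·A.
e_ss = 2/K_v = 133/2040 ⇒ K_v = 4080/133 ⇒ A = (4080/133)/(102/133) = 40.

40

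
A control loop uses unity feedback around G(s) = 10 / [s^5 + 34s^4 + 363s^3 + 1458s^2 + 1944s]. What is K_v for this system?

The denominator has no term below 1944s — 1 pole at s=0, type 1.
K_v = lim_{s→0} s·G(s) = 10 / 1944 = 5/972.

5/972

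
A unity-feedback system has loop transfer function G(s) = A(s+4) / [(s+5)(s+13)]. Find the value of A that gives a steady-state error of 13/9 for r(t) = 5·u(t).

40

The open loop has no poles at the origin → type 0 system.
K_p = lim_{s→0} G(s) = A·4 / (5·13) = (4/65)·A.
e_ss = 5/(1 + K_p) = 13/9 ⇒ 1 + (4/65)·A = 45/13 ⇒ A = 40.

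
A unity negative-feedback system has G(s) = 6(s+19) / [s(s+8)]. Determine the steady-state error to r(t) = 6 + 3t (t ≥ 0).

4/19

The open loop has one pole at the origin → type 1 system. Taking each input component in turn:
  • 6: tracked with zero error.
  • 3t: e_ss = 3/K_v with K_v=14.25 → 4/19.
Total e_ss = 4/19.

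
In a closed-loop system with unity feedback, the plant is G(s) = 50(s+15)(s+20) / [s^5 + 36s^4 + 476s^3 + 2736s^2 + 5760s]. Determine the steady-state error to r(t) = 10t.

Lowest-order denominator term is 5760s, so the open loop has 1 pole at the origin → type 1 system.
K_v = lim_{s→0} s·G(s) = 50·15·20 / 5760 = 125/48.
e_ss = 10/K_v = 10/(125/48) = 3.84.

3.84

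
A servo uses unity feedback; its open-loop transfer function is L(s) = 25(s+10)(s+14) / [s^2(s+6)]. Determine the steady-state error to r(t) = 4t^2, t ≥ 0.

L(s) has two factors of s in the denominator, so the system is type 2.
K_a = lim_{s→0} s^2·L(s) = 25·10·14 / (6) = 1750/3.
r(t) = 4t^2 gives R(s) = 8/s^3.
e_ss = 8/K_a = 8/(1750/3) = 12/875.

12/875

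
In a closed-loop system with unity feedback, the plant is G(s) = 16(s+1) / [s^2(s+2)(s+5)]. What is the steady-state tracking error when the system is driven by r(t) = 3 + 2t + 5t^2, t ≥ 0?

6.25

G(s) has two factors of s in the denominator, so the system is type 2. Taking each input component in turn:
  • 3: tracked with zero error.
  • 2t: tracked with zero error.
  • 5t^2: e_ss = 10/K_a with K_a=1.6 → 6.25.
Total e_ss = 6.25.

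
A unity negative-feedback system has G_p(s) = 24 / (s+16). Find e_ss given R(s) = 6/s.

G_p(s) has no factors of s in the denominator, so the system is type 0.
K_p = lim_{s→0} G_p(s) = 24 / (16) = 1.5.
e_ss = 6/(1 + K_p) = 6/2.5 = 2.4.

2.4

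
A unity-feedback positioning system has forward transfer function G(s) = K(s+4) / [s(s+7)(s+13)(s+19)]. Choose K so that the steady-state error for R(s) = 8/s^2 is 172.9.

20

The open loop has one pole at the origin → type 1 system.
K_v = lim_{s→0} s·G(s) = K·4 / (7·13·19) = (4/1729)·K.
e_ss = 8/K_v = 172.9 ⇒ K_v = 80/1729 ⇒ K = (80/1729)/(4/1729) = 20.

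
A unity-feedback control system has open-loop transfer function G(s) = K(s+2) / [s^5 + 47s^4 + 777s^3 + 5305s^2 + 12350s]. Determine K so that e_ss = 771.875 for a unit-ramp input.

8

Factoring s from the denominator leaves a polynomial with constant term 12350, so the system is type 1.
K_v = lim_{s→0} s·G(s) = K·2 / 12350 = (1/6175)·K.
e_ss = 1/K_v = 771.875 ⇒ K_v = 8/6175 ⇒ K = (8/6175)/(1/6175) = 8.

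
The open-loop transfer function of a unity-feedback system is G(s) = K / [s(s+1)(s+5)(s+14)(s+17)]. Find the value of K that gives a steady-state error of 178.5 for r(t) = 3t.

20

G(s) has one factor of s in the denominator, so the system is type 1.
K_v = lim_{s→0} s·G(s) = K / (1·5·14·17) = (1/1190)·K.
e_ss = 3/K_v = 178.5 ⇒ K_v = 2/119 ⇒ K = (2/119)/(1/1190) = 20.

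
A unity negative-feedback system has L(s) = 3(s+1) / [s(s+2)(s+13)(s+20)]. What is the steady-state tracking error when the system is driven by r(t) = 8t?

4160/3

The open loop has one pole at the origin → type 1 system.
K_v = lim_{s→0} s·L(s) = 3·1 / (2·13·20) = 3/520.
e_ss = 8/K_v = 8/(3/520) = 4160/3.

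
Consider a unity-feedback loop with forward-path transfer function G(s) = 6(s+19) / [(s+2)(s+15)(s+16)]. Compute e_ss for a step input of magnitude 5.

G(s) has no factors of s in the denominator, so the system is type 0.
K_p = lim_{s→0} G(s) = 6·19 / (2·15·16) = 0.2375.
e_ss = 5/(1 + K_p) = 5/1.2375 = 400/99.

400/99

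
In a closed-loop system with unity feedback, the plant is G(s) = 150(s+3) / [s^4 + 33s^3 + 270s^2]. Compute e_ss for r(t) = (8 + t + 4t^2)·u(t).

Lowest-order denominator term is 270s^2, so the open loop has 2 poles at the origin → type 2 system. Treating each term separately:
  • 8: tracked with zero error.
  • t: tracked with zero error.
  • 4t^2: e_ss = 8/K_a with K_a=5/3 → 4.8.
Total e_ss = 4.8.

4.8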